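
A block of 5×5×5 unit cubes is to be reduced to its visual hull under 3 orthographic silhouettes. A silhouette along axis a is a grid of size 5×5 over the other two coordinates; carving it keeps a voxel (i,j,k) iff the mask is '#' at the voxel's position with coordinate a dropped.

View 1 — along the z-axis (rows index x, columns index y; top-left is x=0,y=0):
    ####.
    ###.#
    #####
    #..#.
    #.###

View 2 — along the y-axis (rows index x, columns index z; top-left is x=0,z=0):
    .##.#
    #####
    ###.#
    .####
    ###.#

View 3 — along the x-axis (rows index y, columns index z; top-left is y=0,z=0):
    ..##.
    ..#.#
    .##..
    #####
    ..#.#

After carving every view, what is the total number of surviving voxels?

42 voxels

full grid |V| = 125
carve view 1 (along z, XY-mask fill 19/25): 95 voxels remain
carve view 2 (along y, XZ-mask fill 20/25): 76 voxels remain
carve view 3 (along x, YZ-mask fill 13/25): 42 voxels remain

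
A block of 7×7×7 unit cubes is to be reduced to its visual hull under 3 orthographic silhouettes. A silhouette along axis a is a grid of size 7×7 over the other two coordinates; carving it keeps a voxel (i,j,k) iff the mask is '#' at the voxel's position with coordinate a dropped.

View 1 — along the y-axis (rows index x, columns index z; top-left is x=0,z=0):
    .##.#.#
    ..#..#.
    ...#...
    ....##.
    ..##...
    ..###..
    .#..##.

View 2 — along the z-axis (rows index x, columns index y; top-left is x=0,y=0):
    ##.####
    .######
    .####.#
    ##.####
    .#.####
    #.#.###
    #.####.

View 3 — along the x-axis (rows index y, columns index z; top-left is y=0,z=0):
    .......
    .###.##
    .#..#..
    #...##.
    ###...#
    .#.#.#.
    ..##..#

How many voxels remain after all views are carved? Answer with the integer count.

40 voxels

full grid |V| = 343
[1] y-view keeps 17 columns → grid now 119
[2] z-view keeps 38 columns → grid now 93
[3] x-view keeps 20 columns → grid now 40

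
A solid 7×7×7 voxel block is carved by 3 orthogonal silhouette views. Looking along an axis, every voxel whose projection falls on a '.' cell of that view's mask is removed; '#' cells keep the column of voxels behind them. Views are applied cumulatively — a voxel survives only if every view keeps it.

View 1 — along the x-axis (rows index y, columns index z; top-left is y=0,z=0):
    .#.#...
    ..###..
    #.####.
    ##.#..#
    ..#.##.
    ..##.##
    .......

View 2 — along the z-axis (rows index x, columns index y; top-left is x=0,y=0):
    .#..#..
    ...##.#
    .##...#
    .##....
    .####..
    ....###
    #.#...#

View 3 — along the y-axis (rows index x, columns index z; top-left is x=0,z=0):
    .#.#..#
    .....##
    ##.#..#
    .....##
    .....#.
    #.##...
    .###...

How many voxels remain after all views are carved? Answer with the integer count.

voxel count = 16

full grid |V| = 343
step 1: project along x, AND mask (21/49) → |grid| = 147
step 2: project along z, AND mask (20/49) → |grid| = 58
step 3: project along y, AND mask (18/49) → |grid| = 16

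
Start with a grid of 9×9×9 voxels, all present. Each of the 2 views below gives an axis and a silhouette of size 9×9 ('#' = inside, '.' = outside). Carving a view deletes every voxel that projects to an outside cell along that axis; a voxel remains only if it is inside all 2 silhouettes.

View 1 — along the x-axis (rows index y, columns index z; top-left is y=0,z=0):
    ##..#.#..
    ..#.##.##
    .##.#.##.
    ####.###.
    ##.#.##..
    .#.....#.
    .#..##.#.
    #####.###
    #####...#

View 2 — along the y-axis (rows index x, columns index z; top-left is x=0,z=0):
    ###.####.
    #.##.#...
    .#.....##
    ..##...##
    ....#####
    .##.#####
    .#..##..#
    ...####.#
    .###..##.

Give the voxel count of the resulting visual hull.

before carving: 729 voxels (9×9×9)
  1. axis=0 (YZ plane), |mask|=46  ⇒  voxels=414
  2. axis=1 (XZ plane), |mask|=44  ⇒  voxels=224

remaining voxels: 224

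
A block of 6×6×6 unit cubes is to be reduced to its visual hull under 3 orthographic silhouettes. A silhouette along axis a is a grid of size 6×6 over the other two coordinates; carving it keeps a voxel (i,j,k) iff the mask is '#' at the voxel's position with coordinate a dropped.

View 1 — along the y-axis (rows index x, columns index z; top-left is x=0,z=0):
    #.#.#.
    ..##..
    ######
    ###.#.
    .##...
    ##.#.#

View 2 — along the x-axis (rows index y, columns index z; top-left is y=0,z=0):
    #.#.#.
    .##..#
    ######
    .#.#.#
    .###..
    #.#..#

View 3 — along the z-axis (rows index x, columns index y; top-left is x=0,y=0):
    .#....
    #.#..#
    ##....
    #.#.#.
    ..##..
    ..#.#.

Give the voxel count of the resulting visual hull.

|visual hull| = 29

full grid |V| = 216
after view 1 [y-axis, 21 of 36 cells solid] → remaining = 126
after view 2 [x-axis, 21 of 36 cells solid] → remaining = 76
after view 3 [z-axis, 13 of 36 cells solid] → remaining = 29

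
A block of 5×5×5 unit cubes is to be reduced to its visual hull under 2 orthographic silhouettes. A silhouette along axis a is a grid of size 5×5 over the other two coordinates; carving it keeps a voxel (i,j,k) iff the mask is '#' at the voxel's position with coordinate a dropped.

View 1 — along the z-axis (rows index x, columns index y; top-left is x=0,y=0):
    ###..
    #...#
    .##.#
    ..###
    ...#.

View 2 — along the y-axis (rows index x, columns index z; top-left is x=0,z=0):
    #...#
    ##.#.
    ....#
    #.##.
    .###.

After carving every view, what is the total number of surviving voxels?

27 voxels

initial block: 5^3 = 125
[1] z-view keeps 12 columns → grid now 60
[2] y-view keeps 12 columns → grid now 27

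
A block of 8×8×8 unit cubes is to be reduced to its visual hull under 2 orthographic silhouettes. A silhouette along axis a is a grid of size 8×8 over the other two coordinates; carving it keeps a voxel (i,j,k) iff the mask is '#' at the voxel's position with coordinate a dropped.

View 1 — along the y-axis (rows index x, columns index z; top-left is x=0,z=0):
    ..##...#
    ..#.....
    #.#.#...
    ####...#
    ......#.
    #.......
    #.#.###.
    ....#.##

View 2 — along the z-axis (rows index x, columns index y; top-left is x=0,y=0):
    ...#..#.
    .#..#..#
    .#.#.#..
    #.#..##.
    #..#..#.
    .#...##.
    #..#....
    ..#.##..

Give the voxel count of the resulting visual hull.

before carving: 512 voxels (8×8×8)
[1] y-view keeps 22 columns → grid now 176
[2] z-view keeps 23 columns → grid now 63

|visual hull| = 63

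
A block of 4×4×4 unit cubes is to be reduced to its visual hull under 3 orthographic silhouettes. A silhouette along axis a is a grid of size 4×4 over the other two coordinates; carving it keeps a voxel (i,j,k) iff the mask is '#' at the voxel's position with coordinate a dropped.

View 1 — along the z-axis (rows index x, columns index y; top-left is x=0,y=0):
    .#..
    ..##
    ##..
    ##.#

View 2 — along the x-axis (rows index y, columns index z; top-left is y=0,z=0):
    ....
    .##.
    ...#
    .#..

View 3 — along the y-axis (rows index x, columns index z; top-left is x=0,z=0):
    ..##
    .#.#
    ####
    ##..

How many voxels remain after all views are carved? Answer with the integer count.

7 voxels

before carving: 64 voxels (4×4×4)
after view 1 [z-axis, 8 of 16 cells solid] → remaining = 32
after view 2 [x-axis, 4 of 16 cells solid] → remaining = 9
after view 3 [y-axis, 10 of 16 cells solid] → remaining = 7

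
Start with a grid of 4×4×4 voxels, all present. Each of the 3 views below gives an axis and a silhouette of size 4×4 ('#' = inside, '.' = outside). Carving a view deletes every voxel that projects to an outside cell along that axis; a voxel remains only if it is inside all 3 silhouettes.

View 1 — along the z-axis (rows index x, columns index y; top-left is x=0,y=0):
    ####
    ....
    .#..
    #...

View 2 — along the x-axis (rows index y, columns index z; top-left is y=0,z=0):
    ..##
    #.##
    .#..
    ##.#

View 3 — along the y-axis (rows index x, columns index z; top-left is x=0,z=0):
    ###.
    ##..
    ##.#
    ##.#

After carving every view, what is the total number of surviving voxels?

start: 4×4×4 = 64 voxels
step 1: project along z, AND mask (6/16) → |grid| = 24
step 2: project along x, AND mask (9/16) → |grid| = 14
step 3: project along y, AND mask (11/16) → |grid| = 9

|visual hull| = 9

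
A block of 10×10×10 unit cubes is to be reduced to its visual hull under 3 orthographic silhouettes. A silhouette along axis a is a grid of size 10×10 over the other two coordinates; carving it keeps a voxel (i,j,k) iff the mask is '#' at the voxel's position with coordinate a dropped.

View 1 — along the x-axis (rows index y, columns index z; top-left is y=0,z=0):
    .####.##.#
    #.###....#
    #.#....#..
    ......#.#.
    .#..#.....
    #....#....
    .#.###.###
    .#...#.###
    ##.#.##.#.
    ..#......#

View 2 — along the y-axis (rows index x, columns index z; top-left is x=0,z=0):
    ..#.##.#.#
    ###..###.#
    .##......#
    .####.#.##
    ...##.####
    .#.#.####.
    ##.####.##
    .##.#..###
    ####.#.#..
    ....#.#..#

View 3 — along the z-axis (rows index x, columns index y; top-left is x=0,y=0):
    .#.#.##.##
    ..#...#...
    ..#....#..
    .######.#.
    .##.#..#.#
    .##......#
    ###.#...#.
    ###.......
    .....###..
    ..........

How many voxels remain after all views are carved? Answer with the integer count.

full grid |V| = 1000
carve view 1 (along x, YZ-mask fill 41/100): 410 voxels remain
carve view 2 (along y, XZ-mask fill 57/100): 237 voxels remain
carve view 3 (along z, XY-mask fill 36/100): 87 voxels remain

remaining voxels: 87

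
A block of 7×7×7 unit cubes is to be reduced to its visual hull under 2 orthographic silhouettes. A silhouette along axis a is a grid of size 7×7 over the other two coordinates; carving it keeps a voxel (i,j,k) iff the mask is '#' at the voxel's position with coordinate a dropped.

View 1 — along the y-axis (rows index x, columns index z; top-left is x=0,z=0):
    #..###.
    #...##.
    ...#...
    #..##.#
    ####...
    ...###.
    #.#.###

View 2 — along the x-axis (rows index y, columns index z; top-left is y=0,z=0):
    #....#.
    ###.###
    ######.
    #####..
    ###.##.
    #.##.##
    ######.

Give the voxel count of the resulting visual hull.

before carving: 343 voxels (7×7×7)
carve view 1 (along y, XZ-mask fill 24/49): 168 voxels remain
carve view 2 (along x, YZ-mask fill 35/49): 125 voxels remain

voxel count = 125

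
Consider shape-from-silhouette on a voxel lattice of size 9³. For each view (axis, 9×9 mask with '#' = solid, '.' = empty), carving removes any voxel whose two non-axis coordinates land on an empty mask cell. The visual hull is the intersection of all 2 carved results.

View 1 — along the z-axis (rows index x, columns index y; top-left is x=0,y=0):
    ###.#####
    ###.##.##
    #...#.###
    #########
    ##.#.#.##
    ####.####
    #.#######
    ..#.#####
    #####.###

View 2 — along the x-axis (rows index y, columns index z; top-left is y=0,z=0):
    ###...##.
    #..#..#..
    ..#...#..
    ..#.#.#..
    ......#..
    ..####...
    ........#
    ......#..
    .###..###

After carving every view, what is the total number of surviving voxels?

before carving: 729 voxels (9×9×9)
carve view 1 (along z, XY-mask fill 65/81): 585 voxels remain
carve view 2 (along x, YZ-mask fill 26/81): 192 voxels remain

|visual hull| = 192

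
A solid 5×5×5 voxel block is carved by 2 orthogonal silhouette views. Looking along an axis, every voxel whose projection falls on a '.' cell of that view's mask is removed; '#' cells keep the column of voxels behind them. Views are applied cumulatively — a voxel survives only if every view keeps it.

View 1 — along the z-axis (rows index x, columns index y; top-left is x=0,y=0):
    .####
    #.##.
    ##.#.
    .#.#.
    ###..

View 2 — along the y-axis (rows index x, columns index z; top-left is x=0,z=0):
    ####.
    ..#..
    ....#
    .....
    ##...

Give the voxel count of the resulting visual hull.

remaining voxels: 28

before carving: 125 voxels (5×5×5)
after view 1 [z-axis, 15 of 25 cells solid] → remaining = 75
after view 2 [y-axis, 8 of 25 cells solid] → remaining = 28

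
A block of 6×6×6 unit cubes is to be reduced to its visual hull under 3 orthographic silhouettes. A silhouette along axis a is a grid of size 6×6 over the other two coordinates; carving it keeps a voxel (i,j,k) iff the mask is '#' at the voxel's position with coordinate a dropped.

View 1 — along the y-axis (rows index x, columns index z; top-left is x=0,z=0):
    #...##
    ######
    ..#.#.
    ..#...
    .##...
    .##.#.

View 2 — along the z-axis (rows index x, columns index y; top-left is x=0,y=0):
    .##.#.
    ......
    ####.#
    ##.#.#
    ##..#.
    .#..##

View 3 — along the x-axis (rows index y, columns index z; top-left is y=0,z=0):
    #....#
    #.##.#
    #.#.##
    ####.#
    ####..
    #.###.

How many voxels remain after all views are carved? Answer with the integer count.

before carving: 216 voxels (6×6×6)
step 1: project along y, AND mask (17/36) → |grid| = 102
step 2: project along z, AND mask (18/36) → |grid| = 38
step 3: project along x, AND mask (23/36) → |grid| = 23

23 voxels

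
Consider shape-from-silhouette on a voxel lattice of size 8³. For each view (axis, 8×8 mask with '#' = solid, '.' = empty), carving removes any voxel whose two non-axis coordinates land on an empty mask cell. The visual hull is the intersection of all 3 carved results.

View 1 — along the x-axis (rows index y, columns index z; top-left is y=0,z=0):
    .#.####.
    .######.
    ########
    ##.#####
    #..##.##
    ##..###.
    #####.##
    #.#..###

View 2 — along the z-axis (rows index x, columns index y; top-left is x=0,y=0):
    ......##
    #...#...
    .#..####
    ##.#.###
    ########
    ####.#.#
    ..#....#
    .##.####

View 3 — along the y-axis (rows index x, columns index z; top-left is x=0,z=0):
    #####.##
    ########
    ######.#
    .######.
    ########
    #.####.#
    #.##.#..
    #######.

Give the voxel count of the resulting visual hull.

before carving: 512 voxels (8×8×8)
after view 1 [x-axis, 48 of 64 cells solid] → remaining = 384
after view 2 [z-axis, 37 of 64 cells solid] → remaining = 218
after view 3 [y-axis, 53 of 64 cells solid] → remaining = 184

voxel count = 184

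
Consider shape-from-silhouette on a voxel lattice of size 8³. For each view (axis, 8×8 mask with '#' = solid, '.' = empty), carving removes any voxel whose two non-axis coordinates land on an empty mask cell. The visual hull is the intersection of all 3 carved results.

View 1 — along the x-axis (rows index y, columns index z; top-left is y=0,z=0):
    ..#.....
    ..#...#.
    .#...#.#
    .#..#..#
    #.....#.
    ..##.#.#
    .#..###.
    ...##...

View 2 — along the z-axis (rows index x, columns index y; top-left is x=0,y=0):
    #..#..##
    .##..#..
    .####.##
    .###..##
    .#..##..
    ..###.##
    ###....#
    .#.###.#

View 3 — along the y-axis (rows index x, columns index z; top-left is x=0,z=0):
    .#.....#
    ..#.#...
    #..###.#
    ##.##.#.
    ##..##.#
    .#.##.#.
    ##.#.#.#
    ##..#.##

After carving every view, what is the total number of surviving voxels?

|visual hull| = 47

before carving: 512 voxels (8×8×8)
[1] x-view keeps 21 columns → grid now 168
[2] z-view keeps 35 columns → grid now 92
[3] y-view keeps 33 columns → grid now 47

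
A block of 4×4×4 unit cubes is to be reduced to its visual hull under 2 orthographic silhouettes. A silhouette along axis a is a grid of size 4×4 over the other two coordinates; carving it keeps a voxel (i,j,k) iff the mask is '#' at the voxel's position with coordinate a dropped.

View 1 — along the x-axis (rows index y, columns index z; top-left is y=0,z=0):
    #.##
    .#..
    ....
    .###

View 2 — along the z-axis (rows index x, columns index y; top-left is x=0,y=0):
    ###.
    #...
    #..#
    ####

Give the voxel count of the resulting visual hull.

initial block: 4^3 = 64
carve view 1 (along x, YZ-mask fill 7/16): 28 voxels remain
carve view 2 (along z, XY-mask fill 10/16): 20 voxels remain

remaining voxels: 20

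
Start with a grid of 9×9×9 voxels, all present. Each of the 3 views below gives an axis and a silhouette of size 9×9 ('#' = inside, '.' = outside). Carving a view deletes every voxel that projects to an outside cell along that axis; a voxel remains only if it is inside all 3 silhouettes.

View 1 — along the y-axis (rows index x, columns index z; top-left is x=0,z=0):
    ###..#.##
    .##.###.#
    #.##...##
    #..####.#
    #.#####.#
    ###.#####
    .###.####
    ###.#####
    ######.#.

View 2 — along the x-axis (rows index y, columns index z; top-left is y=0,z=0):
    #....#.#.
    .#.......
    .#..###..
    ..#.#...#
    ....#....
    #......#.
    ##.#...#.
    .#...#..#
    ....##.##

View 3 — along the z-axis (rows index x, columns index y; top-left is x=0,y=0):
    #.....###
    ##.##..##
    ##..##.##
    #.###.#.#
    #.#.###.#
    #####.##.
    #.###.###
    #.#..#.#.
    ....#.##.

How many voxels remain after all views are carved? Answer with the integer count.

109 voxels

start: 9×9×9 = 729 voxels
[1] y-view keeps 60 columns → grid now 540
[2] x-view keeps 25 columns → grid now 168
[3] z-view keeps 49 columns → grid now 109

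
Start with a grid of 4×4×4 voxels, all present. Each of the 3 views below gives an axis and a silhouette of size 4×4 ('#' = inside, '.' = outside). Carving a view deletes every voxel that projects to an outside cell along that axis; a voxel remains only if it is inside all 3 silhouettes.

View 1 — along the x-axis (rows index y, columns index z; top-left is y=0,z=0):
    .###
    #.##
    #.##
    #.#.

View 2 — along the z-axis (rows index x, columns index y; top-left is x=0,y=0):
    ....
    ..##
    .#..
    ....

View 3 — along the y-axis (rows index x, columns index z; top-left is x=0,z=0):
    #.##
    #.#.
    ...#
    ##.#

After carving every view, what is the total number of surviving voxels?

before carving: 64 voxels (4×4×4)
V1 x: intersect with YZ mask (11 set) -- 44 left
V2 z: intersect with XY mask (3 set) -- 8 left
V3 y: intersect with XZ mask (9 set) -- 5 left

remaining voxels: 5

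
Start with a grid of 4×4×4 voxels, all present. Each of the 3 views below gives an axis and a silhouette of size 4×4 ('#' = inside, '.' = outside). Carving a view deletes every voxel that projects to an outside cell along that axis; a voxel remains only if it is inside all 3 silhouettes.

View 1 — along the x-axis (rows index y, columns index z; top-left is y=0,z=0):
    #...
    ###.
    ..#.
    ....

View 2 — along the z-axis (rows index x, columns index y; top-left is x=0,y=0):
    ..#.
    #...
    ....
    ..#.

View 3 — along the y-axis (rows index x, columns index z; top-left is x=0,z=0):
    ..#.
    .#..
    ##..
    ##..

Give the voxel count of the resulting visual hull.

start: 4×4×4 = 64 voxels
  1. axis=0 (YZ plane), |mask|=5  ⇒  voxels=20
  2. axis=2 (XY plane), |mask|=3  ⇒  voxels=3
  3. axis=1 (XZ plane), |mask|=6  ⇒  voxels=1

voxel count = 1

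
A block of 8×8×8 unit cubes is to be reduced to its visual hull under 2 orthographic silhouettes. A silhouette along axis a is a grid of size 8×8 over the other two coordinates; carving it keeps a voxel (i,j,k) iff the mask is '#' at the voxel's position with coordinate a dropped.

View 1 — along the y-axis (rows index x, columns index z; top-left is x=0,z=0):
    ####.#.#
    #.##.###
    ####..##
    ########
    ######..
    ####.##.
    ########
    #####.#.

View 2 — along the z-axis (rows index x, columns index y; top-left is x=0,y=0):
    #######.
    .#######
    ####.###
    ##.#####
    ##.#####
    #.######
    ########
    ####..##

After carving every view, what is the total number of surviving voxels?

before carving: 512 voxels (8×8×8)
after view 1 [y-axis, 52 of 64 cells solid] → remaining = 416
after view 2 [z-axis, 56 of 64 cells solid] → remaining = 366

remaining voxels: 366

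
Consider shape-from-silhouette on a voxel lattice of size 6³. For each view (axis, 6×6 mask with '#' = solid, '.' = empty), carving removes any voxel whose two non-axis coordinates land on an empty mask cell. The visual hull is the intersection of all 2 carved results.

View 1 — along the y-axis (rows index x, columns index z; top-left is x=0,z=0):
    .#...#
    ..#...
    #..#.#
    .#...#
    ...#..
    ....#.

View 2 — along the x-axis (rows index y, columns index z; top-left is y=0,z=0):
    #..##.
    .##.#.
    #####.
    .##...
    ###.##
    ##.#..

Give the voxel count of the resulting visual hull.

31 voxels

start: 6×6×6 = 216 voxels
carve view 1 (along y, XZ-mask fill 10/36): 60 voxels remain
carve view 2 (along x, YZ-mask fill 21/36): 31 voxels remain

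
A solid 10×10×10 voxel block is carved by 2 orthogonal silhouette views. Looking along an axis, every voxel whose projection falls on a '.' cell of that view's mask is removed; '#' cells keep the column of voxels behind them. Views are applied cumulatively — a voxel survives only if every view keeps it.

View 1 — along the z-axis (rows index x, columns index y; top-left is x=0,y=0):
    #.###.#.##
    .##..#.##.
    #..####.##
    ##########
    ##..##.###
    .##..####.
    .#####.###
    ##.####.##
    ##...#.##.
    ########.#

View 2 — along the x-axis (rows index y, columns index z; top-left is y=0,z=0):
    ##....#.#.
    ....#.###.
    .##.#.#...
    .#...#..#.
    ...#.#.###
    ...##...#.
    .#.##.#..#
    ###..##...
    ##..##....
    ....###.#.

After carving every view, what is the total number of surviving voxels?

initial block: 10^3 = 1000
V1 z: intersect with XY mask (72 set) -- 720 left
V2 x: intersect with YZ mask (41 set) -- 293 left

remaining voxels: 293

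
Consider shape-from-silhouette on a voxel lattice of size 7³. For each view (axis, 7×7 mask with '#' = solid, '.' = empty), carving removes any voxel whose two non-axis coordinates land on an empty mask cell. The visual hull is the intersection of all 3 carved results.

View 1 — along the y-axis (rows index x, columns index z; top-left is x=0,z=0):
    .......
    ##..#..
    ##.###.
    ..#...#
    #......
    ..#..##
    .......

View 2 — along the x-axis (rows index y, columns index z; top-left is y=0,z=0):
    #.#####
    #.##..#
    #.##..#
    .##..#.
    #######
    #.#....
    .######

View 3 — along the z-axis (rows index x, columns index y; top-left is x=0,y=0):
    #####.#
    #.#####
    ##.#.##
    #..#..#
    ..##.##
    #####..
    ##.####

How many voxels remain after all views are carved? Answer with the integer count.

voxel count = 42

full grid |V| = 343
after view 1 [y-axis, 14 of 49 cells solid] → remaining = 98
after view 2 [x-axis, 32 of 49 cells solid] → remaining = 64
after view 3 [z-axis, 35 of 49 cells solid] → remaining = 42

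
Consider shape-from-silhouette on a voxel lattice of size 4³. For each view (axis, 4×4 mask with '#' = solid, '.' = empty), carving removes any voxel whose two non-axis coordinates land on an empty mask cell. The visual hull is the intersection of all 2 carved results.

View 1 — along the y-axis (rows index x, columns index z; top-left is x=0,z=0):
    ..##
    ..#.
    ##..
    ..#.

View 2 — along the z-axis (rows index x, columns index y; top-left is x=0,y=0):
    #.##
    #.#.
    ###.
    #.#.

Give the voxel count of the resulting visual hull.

full grid |V| = 64
carve view 1 (along y, XZ-mask fill 6/16): 24 voxels remain
carve view 2 (along z, XY-mask fill 10/16): 16 voxels remain

|visual hull| = 16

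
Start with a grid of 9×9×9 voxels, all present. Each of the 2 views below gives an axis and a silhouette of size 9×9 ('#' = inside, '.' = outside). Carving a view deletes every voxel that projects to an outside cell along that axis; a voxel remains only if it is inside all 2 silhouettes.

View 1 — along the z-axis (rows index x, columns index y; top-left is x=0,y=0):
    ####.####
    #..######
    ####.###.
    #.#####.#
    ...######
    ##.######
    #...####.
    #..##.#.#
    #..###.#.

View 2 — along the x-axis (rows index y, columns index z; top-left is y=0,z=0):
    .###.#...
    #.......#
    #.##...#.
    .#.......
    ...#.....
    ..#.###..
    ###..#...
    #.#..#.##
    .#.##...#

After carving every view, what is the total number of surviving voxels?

|visual hull| = 188

initial block: 9^3 = 729
[1] z-view keeps 58 columns → grid now 522
[2] x-view keeps 29 columns → grid now 188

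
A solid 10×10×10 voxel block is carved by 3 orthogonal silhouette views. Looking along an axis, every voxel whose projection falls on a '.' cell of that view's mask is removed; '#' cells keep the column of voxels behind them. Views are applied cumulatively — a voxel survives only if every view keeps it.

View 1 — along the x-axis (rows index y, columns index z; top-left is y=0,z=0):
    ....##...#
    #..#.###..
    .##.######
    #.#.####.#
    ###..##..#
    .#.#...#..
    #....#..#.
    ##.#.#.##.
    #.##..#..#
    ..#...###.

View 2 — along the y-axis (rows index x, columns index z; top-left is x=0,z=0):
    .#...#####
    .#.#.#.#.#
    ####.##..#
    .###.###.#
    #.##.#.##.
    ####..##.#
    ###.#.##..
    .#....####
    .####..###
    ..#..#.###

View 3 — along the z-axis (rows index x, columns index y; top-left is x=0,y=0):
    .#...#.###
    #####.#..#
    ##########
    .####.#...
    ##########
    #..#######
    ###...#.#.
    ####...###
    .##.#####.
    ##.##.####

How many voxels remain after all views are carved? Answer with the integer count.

remaining voxels: 223

initial block: 10^3 = 1000
step 1: project along x, AND mask (50/100) → |grid| = 500
step 2: project along y, AND mask (61/100) → |grid| = 313
step 3: project along z, AND mask (72/100) → |grid| = 223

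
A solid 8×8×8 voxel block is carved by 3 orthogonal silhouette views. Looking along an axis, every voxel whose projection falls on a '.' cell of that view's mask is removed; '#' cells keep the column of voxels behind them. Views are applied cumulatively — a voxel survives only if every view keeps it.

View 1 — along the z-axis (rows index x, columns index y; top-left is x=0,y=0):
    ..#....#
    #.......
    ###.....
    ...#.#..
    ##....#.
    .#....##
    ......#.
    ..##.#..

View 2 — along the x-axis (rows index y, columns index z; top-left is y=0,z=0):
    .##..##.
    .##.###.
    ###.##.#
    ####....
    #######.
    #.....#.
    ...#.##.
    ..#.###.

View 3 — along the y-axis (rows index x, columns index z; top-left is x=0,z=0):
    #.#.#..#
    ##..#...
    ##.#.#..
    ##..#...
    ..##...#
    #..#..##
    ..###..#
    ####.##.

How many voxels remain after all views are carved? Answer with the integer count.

initial block: 8^3 = 512
V1 z: intersect with XY mask (18 set) -- 144 left
V2 x: intersect with YZ mask (35 set) -- 74 left
V3 y: intersect with XZ mask (31 set) -- 35 left

voxel count = 35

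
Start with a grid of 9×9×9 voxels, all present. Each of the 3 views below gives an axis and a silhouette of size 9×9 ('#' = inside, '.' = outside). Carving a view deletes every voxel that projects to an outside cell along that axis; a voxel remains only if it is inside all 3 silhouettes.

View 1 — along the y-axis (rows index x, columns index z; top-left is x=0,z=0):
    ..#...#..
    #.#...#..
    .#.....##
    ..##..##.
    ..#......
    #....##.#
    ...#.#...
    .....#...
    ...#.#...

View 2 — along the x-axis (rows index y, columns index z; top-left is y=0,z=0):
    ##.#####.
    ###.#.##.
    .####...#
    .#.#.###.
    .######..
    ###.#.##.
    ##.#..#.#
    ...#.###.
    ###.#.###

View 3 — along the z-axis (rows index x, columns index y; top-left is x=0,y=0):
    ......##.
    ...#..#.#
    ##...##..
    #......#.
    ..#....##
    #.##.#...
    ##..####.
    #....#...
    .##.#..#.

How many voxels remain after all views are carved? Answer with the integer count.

full grid |V| = 729
after view 1 [y-axis, 22 of 81 cells solid] → remaining = 198
after view 2 [x-axis, 51 of 81 cells solid] → remaining = 122
after view 3 [z-axis, 30 of 81 cells solid] → remaining = 45

remaining voxels: 45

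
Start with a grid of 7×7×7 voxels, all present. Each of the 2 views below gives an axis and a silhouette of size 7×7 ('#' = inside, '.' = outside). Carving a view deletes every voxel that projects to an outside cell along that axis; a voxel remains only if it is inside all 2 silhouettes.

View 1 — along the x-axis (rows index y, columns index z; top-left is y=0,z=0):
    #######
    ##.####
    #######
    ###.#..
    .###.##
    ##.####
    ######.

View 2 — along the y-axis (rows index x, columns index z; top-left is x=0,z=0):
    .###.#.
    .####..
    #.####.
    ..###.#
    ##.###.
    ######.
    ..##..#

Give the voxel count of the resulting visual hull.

remaining voxels: 182

initial block: 7^3 = 343
[1] x-view keeps 41 columns → grid now 287
[2] y-view keeps 31 columns → grid now 182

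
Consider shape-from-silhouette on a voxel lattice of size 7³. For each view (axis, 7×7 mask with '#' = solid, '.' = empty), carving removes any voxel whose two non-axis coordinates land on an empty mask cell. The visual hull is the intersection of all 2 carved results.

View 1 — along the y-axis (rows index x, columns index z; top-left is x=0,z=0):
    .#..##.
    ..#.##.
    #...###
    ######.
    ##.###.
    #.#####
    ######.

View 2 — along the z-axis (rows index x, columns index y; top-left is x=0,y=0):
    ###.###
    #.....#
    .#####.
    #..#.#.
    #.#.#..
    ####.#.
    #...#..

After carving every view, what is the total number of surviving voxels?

|visual hull| = 119

before carving: 343 voxels (7×7×7)
V1 y: intersect with XZ mask (33 set) -- 231 left
V2 z: intersect with XY mask (26 set) -- 119 left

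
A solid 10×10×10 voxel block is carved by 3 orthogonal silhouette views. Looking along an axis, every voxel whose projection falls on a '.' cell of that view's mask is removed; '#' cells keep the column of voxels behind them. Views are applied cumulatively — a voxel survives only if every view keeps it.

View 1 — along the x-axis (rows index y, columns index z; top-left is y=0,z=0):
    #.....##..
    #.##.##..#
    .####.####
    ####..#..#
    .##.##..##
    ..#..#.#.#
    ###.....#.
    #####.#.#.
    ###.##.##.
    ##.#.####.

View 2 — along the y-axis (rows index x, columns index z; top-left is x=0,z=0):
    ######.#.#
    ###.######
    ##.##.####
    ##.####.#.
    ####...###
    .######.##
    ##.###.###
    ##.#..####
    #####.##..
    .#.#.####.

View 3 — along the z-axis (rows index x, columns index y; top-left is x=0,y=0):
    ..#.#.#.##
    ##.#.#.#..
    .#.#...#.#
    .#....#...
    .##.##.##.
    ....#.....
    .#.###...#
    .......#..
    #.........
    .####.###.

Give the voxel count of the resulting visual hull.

initial block: 10^3 = 1000
step 1: project along x, AND mask (58/100) → |grid| = 580
step 2: project along y, AND mask (75/100) → |grid| = 434
step 3: project along z, AND mask (37/100) → |grid| = 163

remaining voxels: 163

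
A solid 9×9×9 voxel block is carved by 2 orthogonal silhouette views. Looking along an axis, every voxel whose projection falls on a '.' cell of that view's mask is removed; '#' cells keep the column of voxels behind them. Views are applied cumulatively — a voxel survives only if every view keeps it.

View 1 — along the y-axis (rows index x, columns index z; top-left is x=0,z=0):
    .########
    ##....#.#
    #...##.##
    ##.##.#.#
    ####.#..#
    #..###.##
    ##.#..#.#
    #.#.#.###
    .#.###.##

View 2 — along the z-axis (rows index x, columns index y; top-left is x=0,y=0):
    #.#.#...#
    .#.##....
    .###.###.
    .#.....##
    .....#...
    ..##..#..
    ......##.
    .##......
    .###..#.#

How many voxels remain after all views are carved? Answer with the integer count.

remaining voxels: 168

before carving: 729 voxels (9×9×9)
step 1: project along y, AND mask (52/81) → |grid| = 468
step 2: project along z, AND mask (29/81) → |grid| = 168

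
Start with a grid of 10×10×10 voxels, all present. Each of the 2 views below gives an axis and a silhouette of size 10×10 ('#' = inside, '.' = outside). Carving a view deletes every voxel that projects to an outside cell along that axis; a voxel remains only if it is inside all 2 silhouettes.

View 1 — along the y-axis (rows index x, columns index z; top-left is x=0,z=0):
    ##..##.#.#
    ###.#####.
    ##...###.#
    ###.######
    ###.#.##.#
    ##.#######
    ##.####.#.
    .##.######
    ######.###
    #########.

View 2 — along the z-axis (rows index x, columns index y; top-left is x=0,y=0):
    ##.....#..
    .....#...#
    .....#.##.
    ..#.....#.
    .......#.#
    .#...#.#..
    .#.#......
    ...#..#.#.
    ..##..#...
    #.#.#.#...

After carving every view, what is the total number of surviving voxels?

212 voxels

before carving: 1000 voxels (10×10×10)
  1. axis=1 (XZ plane), |mask|=78  ⇒  voxels=780
  2. axis=2 (XY plane), |mask|=27  ⇒  voxels=212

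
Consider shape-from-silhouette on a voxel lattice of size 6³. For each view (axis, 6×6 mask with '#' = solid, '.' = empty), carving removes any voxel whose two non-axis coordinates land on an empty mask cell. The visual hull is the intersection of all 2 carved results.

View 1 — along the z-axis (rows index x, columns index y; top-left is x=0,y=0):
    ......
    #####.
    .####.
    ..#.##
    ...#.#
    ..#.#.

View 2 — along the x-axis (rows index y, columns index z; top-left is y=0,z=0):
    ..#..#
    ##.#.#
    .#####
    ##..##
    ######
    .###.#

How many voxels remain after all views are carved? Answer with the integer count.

start: 6×6×6 = 216 voxels
[1] z-view keeps 16 columns → grid now 96
[2] x-view keeps 25 columns → grid now 74

remaining voxels: 74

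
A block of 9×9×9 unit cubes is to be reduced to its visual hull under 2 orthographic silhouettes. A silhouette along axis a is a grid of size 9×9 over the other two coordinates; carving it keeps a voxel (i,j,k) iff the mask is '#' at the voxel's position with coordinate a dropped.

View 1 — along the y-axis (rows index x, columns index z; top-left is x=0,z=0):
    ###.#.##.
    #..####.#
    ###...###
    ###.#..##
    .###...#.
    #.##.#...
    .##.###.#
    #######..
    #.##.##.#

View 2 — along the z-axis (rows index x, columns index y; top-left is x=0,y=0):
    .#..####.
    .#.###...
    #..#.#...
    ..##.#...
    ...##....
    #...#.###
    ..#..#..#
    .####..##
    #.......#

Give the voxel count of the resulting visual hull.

190 voxels

full grid |V| = 729
carve view 1 (along y, XZ-mask fill 51/81): 459 voxels remain
carve view 2 (along z, XY-mask fill 33/81): 190 voxels remain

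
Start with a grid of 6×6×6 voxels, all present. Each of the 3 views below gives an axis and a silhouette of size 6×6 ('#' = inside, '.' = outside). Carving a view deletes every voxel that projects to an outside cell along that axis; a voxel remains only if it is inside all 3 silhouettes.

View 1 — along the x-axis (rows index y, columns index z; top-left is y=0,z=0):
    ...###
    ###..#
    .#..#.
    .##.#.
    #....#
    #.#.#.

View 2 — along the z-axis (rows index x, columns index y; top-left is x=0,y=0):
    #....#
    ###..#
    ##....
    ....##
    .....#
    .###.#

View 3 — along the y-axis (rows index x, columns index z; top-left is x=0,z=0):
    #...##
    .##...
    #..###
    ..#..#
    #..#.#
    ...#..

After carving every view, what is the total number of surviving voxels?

voxel count = 16

full grid |V| = 216
  1. axis=0 (YZ plane), |mask|=17  ⇒  voxels=102
  2. axis=2 (XY plane), |mask|=15  ⇒  voxels=45
  3. axis=1 (XZ plane), |mask|=15  ⇒  voxels=16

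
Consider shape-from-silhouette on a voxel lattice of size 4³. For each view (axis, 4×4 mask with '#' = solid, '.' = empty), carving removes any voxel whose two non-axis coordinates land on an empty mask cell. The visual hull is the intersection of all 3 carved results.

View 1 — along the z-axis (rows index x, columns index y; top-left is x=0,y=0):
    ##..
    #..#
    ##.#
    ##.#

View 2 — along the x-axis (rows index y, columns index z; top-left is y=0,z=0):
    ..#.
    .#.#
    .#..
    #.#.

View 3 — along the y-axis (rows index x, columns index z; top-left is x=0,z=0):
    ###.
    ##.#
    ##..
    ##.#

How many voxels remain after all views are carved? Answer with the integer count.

start: 4×4×4 = 64 voxels
step 1: project along z, AND mask (10/16) → |grid| = 40
step 2: project along x, AND mask (6/16) → |grid| = 16
step 3: project along y, AND mask (11/16) → |grid| = 8

|visual hull| = 8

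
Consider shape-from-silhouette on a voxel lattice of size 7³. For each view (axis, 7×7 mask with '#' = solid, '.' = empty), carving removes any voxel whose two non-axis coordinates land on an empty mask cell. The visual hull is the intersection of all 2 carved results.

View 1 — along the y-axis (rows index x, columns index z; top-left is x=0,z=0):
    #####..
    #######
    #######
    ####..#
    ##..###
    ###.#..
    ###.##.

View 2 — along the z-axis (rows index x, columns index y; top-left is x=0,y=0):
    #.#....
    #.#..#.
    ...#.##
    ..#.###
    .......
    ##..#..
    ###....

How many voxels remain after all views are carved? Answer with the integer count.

remaining voxels: 99

initial block: 7^3 = 343
  1. axis=1 (XZ plane), |mask|=38  ⇒  voxels=266
  2. axis=2 (XY plane), |mask|=18  ⇒  voxels=99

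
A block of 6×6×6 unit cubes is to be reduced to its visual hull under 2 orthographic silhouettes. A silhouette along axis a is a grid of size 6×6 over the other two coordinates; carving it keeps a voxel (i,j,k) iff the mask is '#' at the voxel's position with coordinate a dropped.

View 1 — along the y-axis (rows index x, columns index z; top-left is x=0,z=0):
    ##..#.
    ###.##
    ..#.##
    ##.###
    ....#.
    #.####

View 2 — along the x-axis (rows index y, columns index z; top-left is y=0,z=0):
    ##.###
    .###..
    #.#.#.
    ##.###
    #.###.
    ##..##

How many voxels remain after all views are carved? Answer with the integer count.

|visual hull| = 91

initial block: 6^3 = 216
step 1: project along y, AND mask (22/36) → |grid| = 132
step 2: project along x, AND mask (24/36) → |grid| = 91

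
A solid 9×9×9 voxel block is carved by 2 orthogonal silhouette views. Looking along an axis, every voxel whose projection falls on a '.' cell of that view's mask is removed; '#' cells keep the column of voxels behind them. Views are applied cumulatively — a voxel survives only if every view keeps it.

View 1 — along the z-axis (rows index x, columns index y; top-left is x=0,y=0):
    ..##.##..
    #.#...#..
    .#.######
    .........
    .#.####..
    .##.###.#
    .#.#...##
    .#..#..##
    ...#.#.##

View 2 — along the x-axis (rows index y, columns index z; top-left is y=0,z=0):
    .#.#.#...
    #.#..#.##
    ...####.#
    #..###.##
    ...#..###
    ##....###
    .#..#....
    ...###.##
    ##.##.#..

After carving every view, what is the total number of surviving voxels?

remaining voxels: 169

before carving: 729 voxels (9×9×9)
step 1: project along z, AND mask (37/81) → |grid| = 333
step 2: project along x, AND mask (40/81) → |grid| = 169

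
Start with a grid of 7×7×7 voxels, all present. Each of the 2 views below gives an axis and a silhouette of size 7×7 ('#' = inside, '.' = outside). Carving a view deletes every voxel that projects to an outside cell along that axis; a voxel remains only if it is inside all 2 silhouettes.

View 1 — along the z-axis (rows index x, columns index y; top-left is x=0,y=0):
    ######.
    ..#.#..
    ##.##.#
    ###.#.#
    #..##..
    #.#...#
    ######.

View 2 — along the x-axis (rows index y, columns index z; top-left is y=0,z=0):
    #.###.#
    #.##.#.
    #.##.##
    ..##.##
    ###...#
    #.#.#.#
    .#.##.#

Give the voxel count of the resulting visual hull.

before carving: 343 voxels (7×7×7)
V1 z: intersect with XY mask (30 set) -- 210 left
V2 x: intersect with YZ mask (30 set) -- 131 left

|visual hull| = 131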